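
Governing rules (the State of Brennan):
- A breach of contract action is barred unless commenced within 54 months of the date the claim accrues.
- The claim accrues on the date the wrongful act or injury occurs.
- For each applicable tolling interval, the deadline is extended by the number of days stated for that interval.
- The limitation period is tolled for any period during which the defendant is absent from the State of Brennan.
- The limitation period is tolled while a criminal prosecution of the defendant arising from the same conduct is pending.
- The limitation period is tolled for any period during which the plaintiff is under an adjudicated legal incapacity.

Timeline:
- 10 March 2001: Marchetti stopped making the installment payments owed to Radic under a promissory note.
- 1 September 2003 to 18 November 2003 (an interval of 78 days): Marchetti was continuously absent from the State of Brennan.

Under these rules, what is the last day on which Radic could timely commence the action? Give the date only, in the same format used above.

The limitation period began to run on 10 March 2001.
The untolled deadline — 54 months after 10 March 2001 — is 10 September 2005.
The period was tolled for 78 days by the defendant's absence from the jurisdiction (1 September 2003 to 18 November 2003), pushing the deadline to 27 November 2005.

27 November 2005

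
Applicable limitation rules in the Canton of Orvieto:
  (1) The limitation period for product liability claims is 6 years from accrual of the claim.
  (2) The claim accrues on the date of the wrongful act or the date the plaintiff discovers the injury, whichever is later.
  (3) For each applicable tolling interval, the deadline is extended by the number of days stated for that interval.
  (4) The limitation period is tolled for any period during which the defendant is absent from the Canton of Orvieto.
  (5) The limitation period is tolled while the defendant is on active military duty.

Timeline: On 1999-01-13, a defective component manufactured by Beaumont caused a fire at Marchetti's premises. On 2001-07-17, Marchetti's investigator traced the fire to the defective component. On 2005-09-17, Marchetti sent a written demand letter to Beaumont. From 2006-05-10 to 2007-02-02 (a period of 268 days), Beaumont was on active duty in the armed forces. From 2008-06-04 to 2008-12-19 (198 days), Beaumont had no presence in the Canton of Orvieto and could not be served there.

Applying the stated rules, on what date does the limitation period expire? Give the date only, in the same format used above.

2008-04-10

The claim accrued on 2001-07-17 — the later of the 1999-01-13 act and the 2001-07-17 discovery.
The untolled deadline — 6 years after 2001-07-17 — is 2007-07-17.
The defendant's active military service from 2006-05-10 to 2007-02-02 tolled the period for 268 days, extending the deadline to 2008-04-10.
By the time the defendant's absence from the jurisdiction began on 2008-06-04, the limitation period had already expired on 2008-04-10; that interval cannot revive it.
Nothing else in the chronology tolls or restarts the period.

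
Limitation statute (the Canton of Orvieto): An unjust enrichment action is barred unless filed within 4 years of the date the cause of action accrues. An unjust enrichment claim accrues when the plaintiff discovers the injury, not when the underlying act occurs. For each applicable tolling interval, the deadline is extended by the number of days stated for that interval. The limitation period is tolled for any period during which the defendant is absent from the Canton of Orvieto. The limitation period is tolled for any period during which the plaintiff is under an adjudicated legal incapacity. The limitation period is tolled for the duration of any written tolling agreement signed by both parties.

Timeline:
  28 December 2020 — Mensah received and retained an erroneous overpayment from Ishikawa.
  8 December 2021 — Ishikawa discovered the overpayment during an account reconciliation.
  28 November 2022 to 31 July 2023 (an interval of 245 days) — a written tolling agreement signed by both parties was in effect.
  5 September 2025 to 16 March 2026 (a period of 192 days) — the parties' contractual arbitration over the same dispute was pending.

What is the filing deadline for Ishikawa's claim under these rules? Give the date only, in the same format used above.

Under the discovery rule, the claim accrued on 8 December 2021, when Ishikawa discovered the injury — not on the 28 December 2020 date of the underlying act.
The untolled deadline — 4 years after 8 December 2021 — is 8 December 2025.
The written tolling agreement from 28 November 2022 to 31 July 2023 tolled the period for 245 days, extending the deadline to 10 August 2026.
Although a pending arbitration ran from 5 September 2025 to 16 March 2026, the stated rules do not make that a tolling event, so it is disregarded.

10 August 2026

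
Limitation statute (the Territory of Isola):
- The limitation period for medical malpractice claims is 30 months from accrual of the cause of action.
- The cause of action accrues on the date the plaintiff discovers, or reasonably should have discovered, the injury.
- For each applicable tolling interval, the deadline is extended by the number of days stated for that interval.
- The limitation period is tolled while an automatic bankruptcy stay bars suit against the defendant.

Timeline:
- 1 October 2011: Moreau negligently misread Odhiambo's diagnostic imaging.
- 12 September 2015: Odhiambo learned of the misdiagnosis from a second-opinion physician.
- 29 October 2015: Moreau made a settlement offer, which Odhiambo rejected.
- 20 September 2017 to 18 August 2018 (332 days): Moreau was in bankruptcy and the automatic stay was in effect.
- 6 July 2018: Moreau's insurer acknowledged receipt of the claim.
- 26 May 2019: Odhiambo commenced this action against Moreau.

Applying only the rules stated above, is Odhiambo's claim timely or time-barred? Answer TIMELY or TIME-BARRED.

Under the discovery rule, the claim accrued on 12 September 2015, when Odhiambo discovered the injury — not on the 1 October 2011 date of the underlying act.
Adding the 30 months base period to 12 September 2015 gives a deadline of 12 March 2018, before any tolling.
Because the automatic bankruptcy stay ran from 20 September 2017 to 18 August 2018, the deadline is extended by 332 days to 7 February 2019.
None of the other events listed affects the running of the period under the stated rules.
Filing on 26 May 2019 missed the 7 February 2019 deadline — the action is time-barred.

TIME-BARRED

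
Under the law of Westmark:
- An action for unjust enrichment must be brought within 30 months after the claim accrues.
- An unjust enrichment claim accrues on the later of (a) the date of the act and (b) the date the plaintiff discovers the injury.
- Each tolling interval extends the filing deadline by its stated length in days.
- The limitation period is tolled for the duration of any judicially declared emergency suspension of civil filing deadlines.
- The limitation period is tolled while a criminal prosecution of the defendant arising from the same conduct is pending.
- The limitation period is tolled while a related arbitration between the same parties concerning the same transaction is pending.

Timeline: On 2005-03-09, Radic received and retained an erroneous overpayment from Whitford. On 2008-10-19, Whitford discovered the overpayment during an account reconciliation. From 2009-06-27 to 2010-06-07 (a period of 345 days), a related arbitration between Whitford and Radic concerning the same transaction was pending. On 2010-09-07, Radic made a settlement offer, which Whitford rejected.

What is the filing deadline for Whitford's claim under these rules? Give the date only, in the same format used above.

The claim accrued on 2008-10-19 — the later of the 2005-03-09 act and the 2008-10-19 discovery.
The untolled deadline — 30 months after 2008-10-19 — is 2011-04-19.
Because the pending related arbitration ran from 2009-06-27 to 2010-06-07, the deadline is extended by 345 days to 2012-03-29.
The other events in the timeline have no effect on the limitation period under the stated rules.

2012-03-29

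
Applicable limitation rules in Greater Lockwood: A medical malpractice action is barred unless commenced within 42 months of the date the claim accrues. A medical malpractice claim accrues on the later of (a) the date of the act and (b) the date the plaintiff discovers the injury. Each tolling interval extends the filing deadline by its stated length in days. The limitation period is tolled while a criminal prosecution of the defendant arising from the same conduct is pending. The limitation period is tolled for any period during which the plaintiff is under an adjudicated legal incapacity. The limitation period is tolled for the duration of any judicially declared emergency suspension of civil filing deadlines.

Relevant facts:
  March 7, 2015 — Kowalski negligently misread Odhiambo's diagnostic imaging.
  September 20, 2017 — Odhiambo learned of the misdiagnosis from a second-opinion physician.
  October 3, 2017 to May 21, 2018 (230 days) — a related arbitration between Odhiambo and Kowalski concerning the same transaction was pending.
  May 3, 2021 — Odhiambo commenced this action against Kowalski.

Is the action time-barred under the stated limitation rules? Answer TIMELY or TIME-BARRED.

The claim accrued on September 20, 2017 — the later of the March 7, 2015 act and the September 20, 2017 discovery.
The untolled deadline — 42 months after September 20, 2017 — is March 20, 2021.
No stated provision tolls the period for a pending arbitration, so the interval from October 3, 2017 to May 21, 2018 has no effect on the deadline.
The May 3, 2021 filing falls after the March 20, 2021 deadline; the claim is time-barred.

TIME-BARRED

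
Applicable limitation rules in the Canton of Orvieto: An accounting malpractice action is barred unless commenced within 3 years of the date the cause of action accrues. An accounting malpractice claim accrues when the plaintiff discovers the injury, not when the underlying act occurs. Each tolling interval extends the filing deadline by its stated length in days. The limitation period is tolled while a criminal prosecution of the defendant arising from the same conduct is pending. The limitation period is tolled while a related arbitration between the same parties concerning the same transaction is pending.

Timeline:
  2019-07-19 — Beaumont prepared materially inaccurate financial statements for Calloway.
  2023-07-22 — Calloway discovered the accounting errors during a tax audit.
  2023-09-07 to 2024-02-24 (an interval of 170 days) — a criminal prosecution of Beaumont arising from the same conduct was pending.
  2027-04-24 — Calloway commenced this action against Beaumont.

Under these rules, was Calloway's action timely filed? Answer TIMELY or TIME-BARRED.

TIME-BARRED

Accrual is tied to discovery, so the period began on 2023-07-22 rather than on 2019-07-19 when the act occurred.
Adding the 3 years base period to 2023-07-22 gives a deadline of 2026-07-22, before any tolling.
The period was tolled for 170 days by the pending criminal prosecution (2023-09-07 to 2024-02-24), pushing the deadline to 2027-01-08.
Filing on 2027-04-24 missed the 2027-01-08 deadline — the action is time-barred.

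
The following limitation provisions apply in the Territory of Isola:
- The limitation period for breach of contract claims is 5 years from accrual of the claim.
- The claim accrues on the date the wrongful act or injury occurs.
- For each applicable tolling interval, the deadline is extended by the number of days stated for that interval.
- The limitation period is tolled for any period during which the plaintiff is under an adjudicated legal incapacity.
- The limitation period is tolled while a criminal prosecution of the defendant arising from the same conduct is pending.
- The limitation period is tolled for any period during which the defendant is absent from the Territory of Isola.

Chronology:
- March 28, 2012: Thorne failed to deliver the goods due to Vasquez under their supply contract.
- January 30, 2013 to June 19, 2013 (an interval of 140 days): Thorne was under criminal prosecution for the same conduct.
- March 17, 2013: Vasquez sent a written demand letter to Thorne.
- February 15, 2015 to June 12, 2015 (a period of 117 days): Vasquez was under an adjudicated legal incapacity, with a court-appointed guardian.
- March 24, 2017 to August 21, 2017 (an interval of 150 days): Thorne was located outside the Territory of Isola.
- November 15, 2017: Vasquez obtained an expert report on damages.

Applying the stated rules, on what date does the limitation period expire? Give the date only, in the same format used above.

The claim accrued on March 28, 2012, when the wrongful act occurred.
Adding the 5 years base period to March 28, 2012 gives a deadline of March 28, 2017, before any tolling.
The period was tolled for 140 days by the pending criminal prosecution (January 30, 2013 to June 19, 2013), pushing the deadline to August 15, 2017.
The period was tolled for 117 days by the plaintiff's legal incapacity (February 15, 2015 to June 12, 2015), pushing the deadline to December 10, 2017.
Because the defendant's absence from the jurisdiction ran from March 24, 2017 to August 21, 2017, the deadline is extended by 150 days to May 9, 2018.
Nothing else in the chronology tolls or restarts the period.

May 9, 2018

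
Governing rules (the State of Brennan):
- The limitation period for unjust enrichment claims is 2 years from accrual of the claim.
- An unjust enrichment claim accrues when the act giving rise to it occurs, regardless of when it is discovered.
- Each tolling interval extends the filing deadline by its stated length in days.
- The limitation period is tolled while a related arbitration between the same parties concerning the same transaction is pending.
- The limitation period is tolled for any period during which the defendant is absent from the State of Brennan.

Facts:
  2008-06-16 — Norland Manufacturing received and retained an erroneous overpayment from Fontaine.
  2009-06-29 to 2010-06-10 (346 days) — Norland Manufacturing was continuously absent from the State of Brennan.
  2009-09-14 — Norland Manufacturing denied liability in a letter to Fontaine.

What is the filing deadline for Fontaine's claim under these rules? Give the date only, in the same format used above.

2011-05-28

The claim accrued on 2008-06-16, the date of the act.
The untolled deadline — 2 years after 2008-06-16 — is 2010-06-16.
The period was tolled for 346 days by the defendant's absence from the jurisdiction (2009-06-29 to 2010-06-10), pushing the deadline to 2011-05-28.
Nothing else in the chronology tolls or restarts the period.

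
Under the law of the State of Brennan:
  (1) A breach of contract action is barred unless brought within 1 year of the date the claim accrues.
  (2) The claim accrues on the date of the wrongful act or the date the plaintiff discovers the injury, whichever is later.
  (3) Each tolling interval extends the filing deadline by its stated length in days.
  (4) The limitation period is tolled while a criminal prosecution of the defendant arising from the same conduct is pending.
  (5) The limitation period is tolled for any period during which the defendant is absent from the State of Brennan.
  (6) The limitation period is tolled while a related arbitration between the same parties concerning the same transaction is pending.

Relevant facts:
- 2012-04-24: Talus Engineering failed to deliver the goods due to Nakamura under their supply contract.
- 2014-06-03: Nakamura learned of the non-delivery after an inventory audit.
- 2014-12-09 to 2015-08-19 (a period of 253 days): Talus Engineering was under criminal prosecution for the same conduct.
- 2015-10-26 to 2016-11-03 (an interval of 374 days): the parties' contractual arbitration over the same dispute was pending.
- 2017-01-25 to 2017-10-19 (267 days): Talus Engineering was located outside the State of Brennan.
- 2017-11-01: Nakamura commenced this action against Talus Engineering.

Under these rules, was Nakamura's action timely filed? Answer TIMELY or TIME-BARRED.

TIMELY

The claim accrued on 2014-06-03 — the later of the 2012-04-24 act and the 2014-06-03 discovery.
Adding the 1 year base period to 2014-06-03 gives a deadline of 2015-06-03, before any tolling.
The period was tolled for 253 days by the pending criminal prosecution (2014-12-09 to 2015-08-19), pushing the deadline to 2016-02-11.
The period was tolled for 374 days by the pending related arbitration (2015-10-26 to 2016-11-03), pushing the deadline to 2017-02-19.
The period was tolled for 267 days by the defendant's absence from the jurisdiction (2017-01-25 to 2017-10-19), pushing the deadline to 2017-11-13.
The 2017-11-01 filing precedes the 2017-11-13 deadline; the claim is timely.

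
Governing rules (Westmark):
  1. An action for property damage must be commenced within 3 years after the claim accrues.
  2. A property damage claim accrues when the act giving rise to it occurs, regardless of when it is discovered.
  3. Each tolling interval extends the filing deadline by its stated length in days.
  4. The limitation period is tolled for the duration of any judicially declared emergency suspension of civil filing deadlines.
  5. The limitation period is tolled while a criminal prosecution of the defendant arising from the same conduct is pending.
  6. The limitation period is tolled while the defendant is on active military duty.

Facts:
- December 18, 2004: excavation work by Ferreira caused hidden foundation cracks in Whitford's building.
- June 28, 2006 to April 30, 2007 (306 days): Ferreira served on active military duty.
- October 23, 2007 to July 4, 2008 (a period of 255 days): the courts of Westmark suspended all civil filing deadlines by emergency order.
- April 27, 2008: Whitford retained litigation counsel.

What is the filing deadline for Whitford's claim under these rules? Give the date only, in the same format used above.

The claim accrued on December 18, 2004, the date of the act.
3 years from December 18, 2004 is December 18, 2007.
The period was tolled for 306 days by the defendant's active military service (June 28, 2006 to April 30, 2007), pushing the deadline to October 19, 2008.
The period was tolled for 255 days by the emergency suspension of filing deadlines (October 23, 2007 to July 4, 2008), pushing the deadline to July 1, 2009.
The other events in the timeline have no effect on the limitation period under the stated rules.

July 1, 2009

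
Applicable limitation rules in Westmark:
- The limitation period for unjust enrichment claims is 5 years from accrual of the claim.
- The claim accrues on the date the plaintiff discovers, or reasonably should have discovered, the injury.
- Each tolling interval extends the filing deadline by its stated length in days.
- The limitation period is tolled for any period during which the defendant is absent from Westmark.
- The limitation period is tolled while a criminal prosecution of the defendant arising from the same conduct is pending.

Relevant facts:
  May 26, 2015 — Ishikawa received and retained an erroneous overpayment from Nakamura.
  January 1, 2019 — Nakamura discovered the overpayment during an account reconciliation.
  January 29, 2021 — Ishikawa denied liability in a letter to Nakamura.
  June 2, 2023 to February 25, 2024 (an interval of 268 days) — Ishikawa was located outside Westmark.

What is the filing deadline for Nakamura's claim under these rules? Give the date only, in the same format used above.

Under the discovery rule, the claim accrued on January 1, 2019, when Nakamura discovered the injury — not on the May 26, 2015 date of the underlying act.
The untolled deadline — 5 years after January 1, 2019 — is January 1, 2024.
The period was tolled for 268 days by the defendant's absence from the jurisdiction (June 2, 2023 to February 25, 2024), pushing the deadline to September 25, 2024.
The other events in the timeline have no effect on the limitation period under the stated rules.

September 25, 2024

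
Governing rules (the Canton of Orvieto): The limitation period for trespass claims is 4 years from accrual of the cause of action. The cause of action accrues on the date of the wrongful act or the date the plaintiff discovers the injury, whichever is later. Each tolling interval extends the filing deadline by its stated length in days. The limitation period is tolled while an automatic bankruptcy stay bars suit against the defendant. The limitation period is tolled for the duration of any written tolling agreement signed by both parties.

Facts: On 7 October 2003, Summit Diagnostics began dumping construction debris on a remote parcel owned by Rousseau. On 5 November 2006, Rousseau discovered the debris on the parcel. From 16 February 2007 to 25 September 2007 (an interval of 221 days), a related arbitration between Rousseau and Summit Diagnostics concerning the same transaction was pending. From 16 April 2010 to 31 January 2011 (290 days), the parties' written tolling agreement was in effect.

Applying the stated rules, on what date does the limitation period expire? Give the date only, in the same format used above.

22 August 2011

Taking the later of the act (7 October 2003) and discovery (5 November 2006), the claim accrued on 5 November 2006.
The untolled deadline — 4 years after 5 November 2006 — is 5 November 2010.
Because the written tolling agreement ran from 16 April 2010 to 31 January 2011, the deadline is extended by 290 days to 22 August 2011.
Although a pending arbitration ran from 16 February 2007 to 25 September 2007, the stated rules do not make that a tolling event, so it is disregarded.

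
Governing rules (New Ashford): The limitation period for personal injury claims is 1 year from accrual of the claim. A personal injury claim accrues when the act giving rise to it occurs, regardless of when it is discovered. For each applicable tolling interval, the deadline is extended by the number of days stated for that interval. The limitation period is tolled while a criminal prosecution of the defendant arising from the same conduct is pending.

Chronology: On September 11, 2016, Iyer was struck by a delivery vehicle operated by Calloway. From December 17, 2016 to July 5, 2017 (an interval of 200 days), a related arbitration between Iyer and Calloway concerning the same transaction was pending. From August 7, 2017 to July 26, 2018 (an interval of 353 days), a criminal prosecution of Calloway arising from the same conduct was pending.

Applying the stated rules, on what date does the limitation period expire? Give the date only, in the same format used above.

August 30, 2018

The claim accrued on September 11, 2016, the date of the act.
Adding the 1 year base period to September 11, 2016 gives a deadline of September 11, 2017, before any tolling.
The pending criminal prosecution from August 7, 2017 to July 26, 2018 tolled the period for 353 days, extending the deadline to August 30, 2018.
No stated provision tolls the period for a pending arbitration, so the interval from December 17, 2016 to July 5, 2017 has no effect on the deadline.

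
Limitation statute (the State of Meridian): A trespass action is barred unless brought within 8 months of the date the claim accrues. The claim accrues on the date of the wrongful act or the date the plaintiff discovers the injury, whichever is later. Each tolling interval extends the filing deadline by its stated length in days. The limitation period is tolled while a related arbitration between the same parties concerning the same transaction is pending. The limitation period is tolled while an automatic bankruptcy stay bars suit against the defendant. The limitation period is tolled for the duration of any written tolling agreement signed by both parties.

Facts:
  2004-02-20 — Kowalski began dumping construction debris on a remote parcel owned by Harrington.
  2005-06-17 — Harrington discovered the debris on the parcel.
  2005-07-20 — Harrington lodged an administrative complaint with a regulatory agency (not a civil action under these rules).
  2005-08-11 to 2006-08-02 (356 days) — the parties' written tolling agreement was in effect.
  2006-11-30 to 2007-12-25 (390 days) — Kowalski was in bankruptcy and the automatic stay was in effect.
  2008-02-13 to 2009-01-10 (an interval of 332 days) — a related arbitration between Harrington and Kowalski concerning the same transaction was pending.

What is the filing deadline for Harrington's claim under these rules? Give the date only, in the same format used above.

Because discovery on 2005-06-17 post-dates the 2004-02-20 act, accrual under the later-of rule falls on 2005-06-17.
Adding the 8 months base period to 2005-06-17 gives a deadline of 2006-02-17, before any tolling.
Because the written tolling agreement ran from 2005-08-11 to 2006-08-02, the deadline is extended by 356 days to 2007-02-08.
Because the automatic bankruptcy stay ran from 2006-11-30 to 2007-12-25, the deadline is extended by 390 days to 2008-03-04.
Because the pending related arbitration ran from 2008-02-13 to 2009-01-10, the deadline is extended by 332 days to 2009-01-30.
Nothing else in the chronology tolls or restarts the period.

2009-01-30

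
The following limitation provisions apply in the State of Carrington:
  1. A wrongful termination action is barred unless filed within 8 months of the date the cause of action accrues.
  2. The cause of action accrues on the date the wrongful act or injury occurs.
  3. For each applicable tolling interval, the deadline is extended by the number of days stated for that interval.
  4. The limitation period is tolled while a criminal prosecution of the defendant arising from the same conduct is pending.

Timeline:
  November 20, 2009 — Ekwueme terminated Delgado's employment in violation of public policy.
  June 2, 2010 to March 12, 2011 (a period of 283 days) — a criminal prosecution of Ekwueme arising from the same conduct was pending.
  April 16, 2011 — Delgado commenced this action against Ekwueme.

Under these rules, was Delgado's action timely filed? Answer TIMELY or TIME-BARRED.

The limitation period began to run on November 20, 2009.
8 months from November 20, 2009 is July 20, 2010.
The pending criminal prosecution from June 2, 2010 to March 12, 2011 tolled the period for 283 days, extending the deadline to April 29, 2011.
Filing on April 16, 2011 beat the April 29, 2011 deadline — the action is timely.

TIMELY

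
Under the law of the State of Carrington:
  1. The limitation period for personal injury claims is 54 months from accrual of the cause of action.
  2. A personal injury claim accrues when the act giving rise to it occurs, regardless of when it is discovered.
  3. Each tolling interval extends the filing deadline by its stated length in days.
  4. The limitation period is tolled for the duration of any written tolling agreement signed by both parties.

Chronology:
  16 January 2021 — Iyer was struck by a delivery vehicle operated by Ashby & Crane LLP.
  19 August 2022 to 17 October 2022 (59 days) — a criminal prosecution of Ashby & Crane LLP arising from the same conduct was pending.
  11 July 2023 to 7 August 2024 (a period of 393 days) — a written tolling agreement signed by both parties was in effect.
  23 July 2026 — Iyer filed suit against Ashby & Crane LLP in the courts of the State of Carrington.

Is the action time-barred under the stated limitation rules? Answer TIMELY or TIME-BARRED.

The cause of action accrued on 16 January 2021, the date of the act.
Adding the 54 months base period to 16 January 2021 gives a deadline of 16 July 2025, before any tolling.
The period was tolled for 393 days by the written tolling agreement (11 July 2023 to 7 August 2024), pushing the deadline to 13 August 2026.
No stated provision tolls the period for a criminal prosecution, so the interval from 19 August 2022 to 17 October 2022 has no effect on the deadline.
Filing on 23 July 2026 beat the 13 August 2026 deadline — the action is timely.

TIMELY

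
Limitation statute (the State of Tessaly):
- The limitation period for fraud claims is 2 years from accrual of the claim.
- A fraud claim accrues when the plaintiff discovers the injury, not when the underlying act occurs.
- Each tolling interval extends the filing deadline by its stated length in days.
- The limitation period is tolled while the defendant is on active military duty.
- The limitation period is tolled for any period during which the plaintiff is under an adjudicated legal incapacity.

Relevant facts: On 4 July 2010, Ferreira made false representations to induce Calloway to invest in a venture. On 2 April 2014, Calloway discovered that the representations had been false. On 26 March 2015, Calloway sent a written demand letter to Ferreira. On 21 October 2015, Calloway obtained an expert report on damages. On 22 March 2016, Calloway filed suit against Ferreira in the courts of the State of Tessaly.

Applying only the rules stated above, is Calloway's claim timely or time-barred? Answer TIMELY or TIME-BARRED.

TIMELY

Under the discovery rule, the claim accrued on 2 April 2014, when Calloway discovered the injury — not on the 4 July 2010 date of the underlying act.
The untolled deadline — 2 years after 2 April 2014 — is 2 April 2016.
Nothing else in the chronology tolls or restarts the period.
Filing on 22 March 2016 beat the 2 April 2016 deadline — the action is timely.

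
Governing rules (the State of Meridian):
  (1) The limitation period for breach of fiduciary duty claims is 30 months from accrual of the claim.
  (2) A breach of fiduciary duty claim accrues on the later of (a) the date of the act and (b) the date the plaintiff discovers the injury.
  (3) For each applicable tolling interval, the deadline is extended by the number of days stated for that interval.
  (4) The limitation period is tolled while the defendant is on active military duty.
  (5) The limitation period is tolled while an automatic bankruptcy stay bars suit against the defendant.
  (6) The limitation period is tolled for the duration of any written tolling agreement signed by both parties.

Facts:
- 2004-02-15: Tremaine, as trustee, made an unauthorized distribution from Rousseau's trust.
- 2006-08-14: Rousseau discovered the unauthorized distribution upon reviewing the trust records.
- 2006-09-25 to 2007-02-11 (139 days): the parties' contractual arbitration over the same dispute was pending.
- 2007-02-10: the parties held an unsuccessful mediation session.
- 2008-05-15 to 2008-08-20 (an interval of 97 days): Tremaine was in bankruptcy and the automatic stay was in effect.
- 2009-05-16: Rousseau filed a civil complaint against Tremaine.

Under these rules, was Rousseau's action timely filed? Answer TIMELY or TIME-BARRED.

Because discovery on 2006-08-14 post-dates the 2004-02-15 act, accrual under the later-of rule falls on 2006-08-14.
30 months from 2006-08-14 is 2009-02-14.
The automatic bankruptcy stay from 2008-05-15 to 2008-08-20 tolled the period for 97 days, extending the deadline to 2009-05-22.
Although a pending arbitration ran from 2006-09-25 to 2007-02-11, the stated rules do not make that a tolling event, so it is disregarded.
None of the other events listed affects the running of the period under the stated rules.
Rousseau filed on 2009-05-16, before the 2009-05-22 deadline, so the action is timely.

TIMELY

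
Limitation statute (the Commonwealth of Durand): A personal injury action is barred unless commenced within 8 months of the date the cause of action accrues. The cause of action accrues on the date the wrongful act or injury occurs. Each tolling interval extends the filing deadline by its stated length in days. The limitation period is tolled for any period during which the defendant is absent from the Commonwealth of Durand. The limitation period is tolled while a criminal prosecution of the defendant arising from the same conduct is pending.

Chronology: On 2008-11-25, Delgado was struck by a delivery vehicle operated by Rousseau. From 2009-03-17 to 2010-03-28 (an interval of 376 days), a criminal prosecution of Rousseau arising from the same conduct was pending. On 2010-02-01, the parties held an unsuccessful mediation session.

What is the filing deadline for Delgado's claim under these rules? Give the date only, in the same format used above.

The cause of action accrued on 2008-11-25, the date of the act.
8 months from 2008-11-25 is 2009-07-25.
The pending criminal prosecution from 2009-03-17 to 2010-03-28 tolled the period for 376 days, extending the deadline to 2010-08-05.
None of the other events listed affects the running of the period under the stated rules.

2010-08-05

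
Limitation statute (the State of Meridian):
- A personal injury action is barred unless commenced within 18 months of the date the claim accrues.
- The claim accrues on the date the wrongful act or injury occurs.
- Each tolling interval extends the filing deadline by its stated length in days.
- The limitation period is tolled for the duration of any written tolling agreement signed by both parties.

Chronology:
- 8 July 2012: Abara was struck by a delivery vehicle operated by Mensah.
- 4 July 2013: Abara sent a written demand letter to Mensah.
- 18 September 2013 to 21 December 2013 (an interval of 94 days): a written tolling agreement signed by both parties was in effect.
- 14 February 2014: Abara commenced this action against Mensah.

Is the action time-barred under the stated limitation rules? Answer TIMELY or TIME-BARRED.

The claim accrued on 8 July 2012, the date of the act.
Adding the 18 months base period to 8 July 2012 gives a deadline of 8 January 2014, before any tolling.
The period was tolled for 94 days by the written tolling agreement (18 September 2013 to 21 December 2013), pushing the deadline to 12 April 2014.
Nothing else in the chronology tolls or restarts the period.
Abara filed on 14 February 2014, before the 12 April 2014 deadline, so the action is timely.

TIMELY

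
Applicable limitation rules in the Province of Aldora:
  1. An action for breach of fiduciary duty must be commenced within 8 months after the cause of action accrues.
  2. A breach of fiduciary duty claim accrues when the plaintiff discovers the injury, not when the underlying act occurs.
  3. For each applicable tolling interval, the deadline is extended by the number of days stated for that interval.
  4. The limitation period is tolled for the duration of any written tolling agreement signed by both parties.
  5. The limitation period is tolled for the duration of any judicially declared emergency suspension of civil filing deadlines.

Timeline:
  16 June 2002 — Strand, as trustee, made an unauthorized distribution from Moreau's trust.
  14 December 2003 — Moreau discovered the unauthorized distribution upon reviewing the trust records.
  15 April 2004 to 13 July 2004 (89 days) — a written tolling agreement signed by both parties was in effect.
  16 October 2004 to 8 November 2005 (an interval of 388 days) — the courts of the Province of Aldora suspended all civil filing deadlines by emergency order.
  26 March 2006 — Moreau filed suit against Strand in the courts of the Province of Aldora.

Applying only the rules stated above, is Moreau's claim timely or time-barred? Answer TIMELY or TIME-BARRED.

The claim did not accrue until Moreau discovered the injury on 14 December 2003; the 16 June 2002 act date does not start the clock under the stated rule.
The untolled deadline — 8 months after 14 December 2003 — is 14 August 2004.
The period was tolled for 89 days by the written tolling agreement (15 April 2004 to 13 July 2004), pushing the deadline to 11 November 2004.
The period was tolled for 388 days by the emergency suspension of filing deadlines (16 October 2004 to 8 November 2005), pushing the deadline to 4 December 2005.
Moreau filed on 26 March 2006, after the 4 December 2005 deadline, so the action is time-barred.

TIME-BARRED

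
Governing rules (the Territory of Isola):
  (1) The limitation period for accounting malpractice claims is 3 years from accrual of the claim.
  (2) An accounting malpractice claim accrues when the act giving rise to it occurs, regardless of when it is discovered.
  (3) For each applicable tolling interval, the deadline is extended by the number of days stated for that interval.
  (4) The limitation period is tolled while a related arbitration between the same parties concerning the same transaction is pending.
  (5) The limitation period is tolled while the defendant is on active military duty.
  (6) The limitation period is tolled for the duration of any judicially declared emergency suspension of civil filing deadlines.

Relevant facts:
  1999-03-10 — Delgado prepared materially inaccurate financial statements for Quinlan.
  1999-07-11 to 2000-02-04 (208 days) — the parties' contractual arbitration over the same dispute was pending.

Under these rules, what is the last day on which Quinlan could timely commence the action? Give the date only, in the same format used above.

2002-10-04

The claim accrued on 1999-03-10, when the wrongful act occurred.
The untolled deadline — 3 years after 1999-03-10 — is 2002-03-10.
The pending related arbitration from 1999-07-11 to 2000-02-04 tolled the period for 208 days, extending the deadline to 2002-10-04.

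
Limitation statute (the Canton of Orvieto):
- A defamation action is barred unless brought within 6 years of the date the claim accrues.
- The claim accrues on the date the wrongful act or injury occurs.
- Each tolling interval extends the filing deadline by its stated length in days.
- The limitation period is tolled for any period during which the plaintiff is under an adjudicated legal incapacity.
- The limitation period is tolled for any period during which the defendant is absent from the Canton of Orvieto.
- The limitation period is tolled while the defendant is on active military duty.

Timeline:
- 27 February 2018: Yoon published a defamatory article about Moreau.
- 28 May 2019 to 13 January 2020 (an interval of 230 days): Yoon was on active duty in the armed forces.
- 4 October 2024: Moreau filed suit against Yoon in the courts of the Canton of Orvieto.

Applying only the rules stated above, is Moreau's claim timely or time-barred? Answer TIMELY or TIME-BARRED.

The claim accrued on 27 February 2018, the date of the act.
6 years from 27 February 2018 is 27 February 2024.
The defendant's active military service from 28 May 2019 to 13 January 2020 tolled the period for 230 days, extending the deadline to 14 October 2024.
Moreau filed on 4 October 2024, before the 14 October 2024 deadline, so the action is timely.

TIMELY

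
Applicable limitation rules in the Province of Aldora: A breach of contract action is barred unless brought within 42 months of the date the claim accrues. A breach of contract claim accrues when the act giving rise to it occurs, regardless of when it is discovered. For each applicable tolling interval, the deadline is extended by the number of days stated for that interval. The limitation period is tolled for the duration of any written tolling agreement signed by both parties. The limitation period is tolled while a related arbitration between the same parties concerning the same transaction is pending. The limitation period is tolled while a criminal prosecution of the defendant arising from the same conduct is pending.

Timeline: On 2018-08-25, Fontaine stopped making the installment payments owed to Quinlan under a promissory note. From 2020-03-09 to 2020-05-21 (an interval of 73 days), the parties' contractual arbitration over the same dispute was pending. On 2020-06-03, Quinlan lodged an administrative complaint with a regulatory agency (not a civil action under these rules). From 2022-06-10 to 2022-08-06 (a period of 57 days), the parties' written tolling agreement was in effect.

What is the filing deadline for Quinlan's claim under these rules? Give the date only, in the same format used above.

The claim accrued on 2018-08-25, when the wrongful act occurred.
The untolled deadline — 42 months after 2018-08-25 — is 2022-02-25.
The period was tolled for 73 days by the pending related arbitration (2020-03-09 to 2020-05-21), pushing the deadline to 2022-05-09.
By the time the written tolling agreement began on 2022-06-10, the limitation period had already expired on 2022-05-09; that interval cannot revive it.
None of the other events listed affects the running of the period under the stated rules.

2022-05-09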